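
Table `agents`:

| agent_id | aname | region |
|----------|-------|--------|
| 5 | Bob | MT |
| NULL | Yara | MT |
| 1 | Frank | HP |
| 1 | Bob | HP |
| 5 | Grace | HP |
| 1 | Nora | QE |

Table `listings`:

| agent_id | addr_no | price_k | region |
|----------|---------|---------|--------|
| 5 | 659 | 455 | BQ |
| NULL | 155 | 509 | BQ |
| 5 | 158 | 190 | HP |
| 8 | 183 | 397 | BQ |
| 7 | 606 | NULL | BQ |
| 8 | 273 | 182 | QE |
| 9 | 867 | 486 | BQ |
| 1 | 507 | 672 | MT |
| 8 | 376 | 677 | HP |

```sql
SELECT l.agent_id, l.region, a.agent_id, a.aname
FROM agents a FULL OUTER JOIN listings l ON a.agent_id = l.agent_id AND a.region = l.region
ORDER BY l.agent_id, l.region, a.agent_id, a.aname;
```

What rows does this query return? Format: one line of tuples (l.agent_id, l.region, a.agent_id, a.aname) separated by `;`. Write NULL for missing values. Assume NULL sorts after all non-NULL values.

(1, MT, NULL, NULL); (5, BQ, NULL, NULL); (5, HP, 5, Grace); (7, BQ, NULL, NULL); (8, BQ, NULL, NULL); (8, HP, NULL, NULL); (8, QE, NULL, NULL); (9, BQ, NULL, NULL); (NULL, BQ, NULL, NULL); (NULL, NULL, 1, Bob); (NULL, NULL, 1, Frank); (NULL, NULL, 1, Nora); (NULL, NULL, 5, Bob); (NULL, NULL, NULL, Yara)

FULL OUTER JOIN keeps every row from both sides; unmatched rows get NULL for the other side's columns.
Matching on a.agent_id = l.agent_id AND a.region = l.region. A NULL in a compared column never satisfies the condition.
- a row (agent_id=5, region=MT): no match → kept, l columns NULL.
- a row (agent_id=NULL, region=MT): no match → kept, l columns NULL.
- a row (agent_id=1, region=HP): no match → kept, l columns NULL.
- a row (agent_id=1, region=HP): no match → kept, l columns NULL.
- a row (agent_id=5, region=HP): matches 1 l row(s) → 1 output row(s).
- a row (agent_id=1, region=QE): no match → kept, l columns NULL.
- 8 l row(s) had no a match → kept, a columns NULL.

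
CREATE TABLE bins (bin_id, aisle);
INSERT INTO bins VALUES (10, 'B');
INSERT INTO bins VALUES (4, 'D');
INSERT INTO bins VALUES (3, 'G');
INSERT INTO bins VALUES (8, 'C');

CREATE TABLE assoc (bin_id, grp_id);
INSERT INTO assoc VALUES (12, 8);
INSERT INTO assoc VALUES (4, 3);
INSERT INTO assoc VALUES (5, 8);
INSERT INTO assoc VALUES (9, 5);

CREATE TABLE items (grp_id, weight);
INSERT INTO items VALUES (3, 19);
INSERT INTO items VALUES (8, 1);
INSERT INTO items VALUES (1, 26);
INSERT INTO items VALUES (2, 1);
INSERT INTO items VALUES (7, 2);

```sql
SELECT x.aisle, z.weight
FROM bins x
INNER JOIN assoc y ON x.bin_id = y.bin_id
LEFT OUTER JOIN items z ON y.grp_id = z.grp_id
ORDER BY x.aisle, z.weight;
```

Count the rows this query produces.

Evaluate left to right. First `bins x INNER JOIN assoc y` on bin_id: 1 row(s).
Then LEFT JOIN `items z` on grp_id: each of those 1 rows is kept; rows whose y.grp_id has no match in z get NULL for z's columns.
Result: 1 row(s).

1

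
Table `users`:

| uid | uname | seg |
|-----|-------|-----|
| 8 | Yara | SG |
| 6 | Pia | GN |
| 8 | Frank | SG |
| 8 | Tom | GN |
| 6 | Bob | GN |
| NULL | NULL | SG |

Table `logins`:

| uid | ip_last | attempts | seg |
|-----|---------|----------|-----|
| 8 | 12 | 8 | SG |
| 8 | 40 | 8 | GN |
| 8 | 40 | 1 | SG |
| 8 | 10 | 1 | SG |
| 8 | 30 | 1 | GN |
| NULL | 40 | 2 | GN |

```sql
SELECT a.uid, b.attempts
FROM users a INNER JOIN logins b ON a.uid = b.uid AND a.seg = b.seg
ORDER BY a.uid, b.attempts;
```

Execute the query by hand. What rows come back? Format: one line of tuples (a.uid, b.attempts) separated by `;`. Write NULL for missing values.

(8, 1); (8, 1); (8, 1); (8, 1); (8, 1); (8, 8); (8, 8); (8, 8)

INNER JOIN keeps only pairs where the ON condition holds.
Matching on a.uid = b.uid AND a.seg = b.seg. A NULL in a compared column never satisfies the condition.
Matched pairs: 8.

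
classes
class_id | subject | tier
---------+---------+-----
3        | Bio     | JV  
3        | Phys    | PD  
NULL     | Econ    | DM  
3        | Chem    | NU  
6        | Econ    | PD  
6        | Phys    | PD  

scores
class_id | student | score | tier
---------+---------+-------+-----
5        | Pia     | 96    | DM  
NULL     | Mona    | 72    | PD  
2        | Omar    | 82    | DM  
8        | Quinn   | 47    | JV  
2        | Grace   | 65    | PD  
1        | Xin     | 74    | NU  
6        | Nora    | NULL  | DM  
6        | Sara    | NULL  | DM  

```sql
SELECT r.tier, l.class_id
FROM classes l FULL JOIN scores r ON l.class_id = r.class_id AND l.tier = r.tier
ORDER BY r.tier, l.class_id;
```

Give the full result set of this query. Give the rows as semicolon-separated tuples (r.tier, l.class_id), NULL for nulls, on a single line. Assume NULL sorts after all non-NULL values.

(DM, NULL); (DM, NULL); (DM, NULL); (DM, NULL); (JV, NULL); (NU, NULL); (PD, NULL); (PD, NULL); (NULL, 3); (NULL, 3); (NULL, 3); (NULL, 6); (NULL, 6); (NULL, NULL)

FULL OUTER JOIN keeps every row from both sides; unmatched rows get NULL for the other side's columns.
Matching on l.class_id = r.class_id AND l.tier = r.tier. A NULL in a compared column never satisfies the condition.
- l[0] class_id=3, tier=JV → no match; kept with NULLs on the r side.
- l[1] class_id=3, tier=PD → no match; kept with NULLs on the r side.
- l[2] class_id=NULL, tier=DM → no match; kept with NULLs on the r side.
- l[3] class_id=3, tier=NU → no match; kept with NULLs on the r side.
- l[4] class_id=6, tier=PD → no match; kept with NULLs on the r side.
- l[5] class_id=6, tier=PD → no match; kept with NULLs on the r side.
- 8 r row(s) had no l match → kept, l columns NULL.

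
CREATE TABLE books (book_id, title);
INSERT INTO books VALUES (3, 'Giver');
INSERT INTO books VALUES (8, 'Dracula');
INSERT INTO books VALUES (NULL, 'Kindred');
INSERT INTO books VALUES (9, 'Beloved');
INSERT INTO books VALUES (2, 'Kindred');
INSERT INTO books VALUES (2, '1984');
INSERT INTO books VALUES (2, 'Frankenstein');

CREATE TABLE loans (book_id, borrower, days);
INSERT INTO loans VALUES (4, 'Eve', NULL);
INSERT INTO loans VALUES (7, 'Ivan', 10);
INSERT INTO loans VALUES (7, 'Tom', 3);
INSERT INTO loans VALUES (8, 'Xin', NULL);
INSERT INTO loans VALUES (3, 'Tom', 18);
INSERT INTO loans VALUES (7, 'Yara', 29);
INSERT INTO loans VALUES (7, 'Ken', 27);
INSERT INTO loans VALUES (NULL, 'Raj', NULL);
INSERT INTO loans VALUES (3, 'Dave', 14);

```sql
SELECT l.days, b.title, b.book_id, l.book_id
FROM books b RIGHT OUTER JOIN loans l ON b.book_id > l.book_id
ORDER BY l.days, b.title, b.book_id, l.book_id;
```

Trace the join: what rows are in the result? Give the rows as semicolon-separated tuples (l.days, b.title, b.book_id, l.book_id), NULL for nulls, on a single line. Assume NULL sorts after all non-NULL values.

RIGHT JOIN keeps every row from `loans`; unmatched rows get NULL for `books`'s columns.
Matching on b.book_id > l.book_id. A NULL in a compared column never satisfies the condition.
Matched pairs: 15; unmatched l rows kept: 1.

(3, Beloved, 9, 7); (3, Dracula, 8, 7); (10, Beloved, 9, 7); (10, Dracula, 8, 7); (14, Beloved, 9, 3); (14, Dracula, 8, 3); (18, Beloved, 9, 3); (18, Dracula, 8, 3); (27, Beloved, 9, 7); (27, Dracula, 8, 7); (29, Beloved, 9, 7); (29, Dracula, 8, 7); (NULL, Beloved, 9, 4); (NULL, Beloved, 9, 8); (NULL, Dracula, 8, 4); (NULL, NULL, NULL, NULL)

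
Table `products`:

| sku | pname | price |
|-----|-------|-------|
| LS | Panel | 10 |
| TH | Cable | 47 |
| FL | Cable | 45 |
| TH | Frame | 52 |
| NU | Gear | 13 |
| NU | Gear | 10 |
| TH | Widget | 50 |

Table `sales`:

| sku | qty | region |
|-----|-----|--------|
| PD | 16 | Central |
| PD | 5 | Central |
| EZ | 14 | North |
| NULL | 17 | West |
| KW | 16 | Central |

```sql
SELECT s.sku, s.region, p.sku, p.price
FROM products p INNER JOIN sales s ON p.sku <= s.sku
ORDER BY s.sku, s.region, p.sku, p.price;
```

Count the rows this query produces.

9

INNER JOIN keeps only pairs where the ON condition holds.
Matching on p.sku <= s.sku. A NULL in a compared column never satisfies the condition.
Matched pairs: 9.
Total: 9 rows.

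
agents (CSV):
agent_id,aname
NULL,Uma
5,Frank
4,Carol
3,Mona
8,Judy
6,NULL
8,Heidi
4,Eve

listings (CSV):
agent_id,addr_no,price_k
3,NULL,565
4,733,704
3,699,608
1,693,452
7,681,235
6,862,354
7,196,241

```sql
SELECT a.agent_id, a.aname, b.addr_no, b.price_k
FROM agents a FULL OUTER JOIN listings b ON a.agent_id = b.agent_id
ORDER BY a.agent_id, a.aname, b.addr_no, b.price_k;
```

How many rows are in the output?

FULL OUTER JOIN keeps every row from both sides; unmatched rows get NULL for the other side's columns.
Matching on a.agent_id = b.agent_id. A NULL in a compared column never satisfies the condition.
Matched pairs: 5; unmatched a rows kept: 4; unmatched b rows kept: 3.
Total: 5 matched + 7 padded = 12 rows.

12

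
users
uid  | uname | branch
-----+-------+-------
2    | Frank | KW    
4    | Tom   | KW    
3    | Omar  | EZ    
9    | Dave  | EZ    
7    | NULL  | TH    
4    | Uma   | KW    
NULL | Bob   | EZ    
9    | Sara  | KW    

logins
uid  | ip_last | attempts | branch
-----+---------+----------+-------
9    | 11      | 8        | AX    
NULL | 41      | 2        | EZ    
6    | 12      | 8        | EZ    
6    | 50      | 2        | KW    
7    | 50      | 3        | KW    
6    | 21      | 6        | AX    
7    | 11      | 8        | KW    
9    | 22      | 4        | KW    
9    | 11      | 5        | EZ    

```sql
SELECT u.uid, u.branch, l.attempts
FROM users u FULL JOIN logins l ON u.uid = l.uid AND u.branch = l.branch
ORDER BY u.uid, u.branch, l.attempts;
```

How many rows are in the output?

15

FULL OUTER JOIN keeps every row from both sides; unmatched rows get NULL for the other side's columns.
Matching on u.uid = l.uid AND u.branch = l.branch. A NULL in a compared column never satisfies the condition.
Matched pairs: 2; unmatched u rows kept: 6; unmatched l rows kept: 7.
Total: 2 matched + 13 padded = 15 rows.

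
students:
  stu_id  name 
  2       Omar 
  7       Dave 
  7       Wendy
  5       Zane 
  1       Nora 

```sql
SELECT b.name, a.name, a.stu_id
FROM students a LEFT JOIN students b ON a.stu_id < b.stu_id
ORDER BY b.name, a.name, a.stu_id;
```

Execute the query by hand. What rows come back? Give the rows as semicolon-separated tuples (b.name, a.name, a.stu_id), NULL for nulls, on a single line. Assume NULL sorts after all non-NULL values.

LEFT JOIN keeps every row from `students a`; unmatched rows get NULL for `students b`'s columns.
Matching on a.stu_id < b.stu_id.
- a row (stu_id=2): matches 3 b row(s) → 3 output row(s).
- a row (stu_id=7): no match → kept, b columns NULL.
- a row (stu_id=7): no match → kept, b columns NULL.
- a row (stu_id=5): matches 2 b row(s) → 2 output row(s).
- a row (stu_id=1): matches 4 b row(s) → 4 output row(s).

(Dave, Nora, 1); (Dave, Omar, 2); (Dave, Zane, 5); (Omar, Nora, 1); (Wendy, Nora, 1); (Wendy, Omar, 2); (Wendy, Zane, 5); (Zane, Nora, 1); (Zane, Omar, 2); (NULL, Dave, 7); (NULL, Wendy, 7)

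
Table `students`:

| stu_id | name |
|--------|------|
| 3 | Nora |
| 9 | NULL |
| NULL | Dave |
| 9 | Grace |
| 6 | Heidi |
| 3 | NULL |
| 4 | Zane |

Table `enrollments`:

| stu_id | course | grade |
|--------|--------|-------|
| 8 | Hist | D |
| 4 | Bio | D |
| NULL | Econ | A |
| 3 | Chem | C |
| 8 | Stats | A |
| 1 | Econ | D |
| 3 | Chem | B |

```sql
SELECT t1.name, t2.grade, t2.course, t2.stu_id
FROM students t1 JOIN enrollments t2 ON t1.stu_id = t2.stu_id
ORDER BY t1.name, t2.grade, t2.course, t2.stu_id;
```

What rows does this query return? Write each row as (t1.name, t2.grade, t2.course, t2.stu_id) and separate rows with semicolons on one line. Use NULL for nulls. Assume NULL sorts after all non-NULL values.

(Nora, B, Chem, 3); (Nora, C, Chem, 3); (Zane, D, Bio, 4); (NULL, B, Chem, 3); (NULL, C, Chem, 3)

INNER JOIN keeps only pairs where the ON condition holds.
Matching on t1.stu_id = t2.stu_id. A NULL in a compared column never satisfies the condition.
Matched pairs: 5.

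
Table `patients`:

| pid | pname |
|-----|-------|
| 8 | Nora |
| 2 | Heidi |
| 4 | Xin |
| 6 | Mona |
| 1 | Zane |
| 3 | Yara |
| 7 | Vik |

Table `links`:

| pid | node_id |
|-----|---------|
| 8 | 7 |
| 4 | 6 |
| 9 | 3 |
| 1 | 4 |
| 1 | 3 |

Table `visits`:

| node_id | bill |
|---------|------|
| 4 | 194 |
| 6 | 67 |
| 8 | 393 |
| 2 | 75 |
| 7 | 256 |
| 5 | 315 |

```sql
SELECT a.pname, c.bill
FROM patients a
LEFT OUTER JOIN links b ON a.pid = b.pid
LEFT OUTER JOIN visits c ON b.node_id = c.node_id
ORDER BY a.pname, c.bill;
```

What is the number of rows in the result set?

Evaluate left to right. First `patients a LEFT JOIN links b` on pid: 8 row(s).
Then LEFT JOIN `visits c` on node_id: each of those 8 rows is kept; rows whose b.node_id has no match in c get NULL for c's columns.
Result: 8 row(s).

8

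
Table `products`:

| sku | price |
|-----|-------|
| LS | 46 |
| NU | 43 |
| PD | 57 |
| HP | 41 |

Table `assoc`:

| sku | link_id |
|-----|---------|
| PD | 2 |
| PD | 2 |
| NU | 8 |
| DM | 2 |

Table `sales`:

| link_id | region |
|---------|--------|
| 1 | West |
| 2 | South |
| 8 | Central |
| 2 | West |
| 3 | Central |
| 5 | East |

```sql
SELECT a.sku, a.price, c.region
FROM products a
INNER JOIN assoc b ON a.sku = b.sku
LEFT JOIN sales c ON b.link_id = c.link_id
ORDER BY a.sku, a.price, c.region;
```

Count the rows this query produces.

Evaluate left to right. First `products a INNER JOIN assoc b` on sku: 3 row(s).
Then LEFT JOIN `sales c` on link_id: each of those 3 rows is kept; rows whose b.link_id has no match in c get NULL for c's columns.
Result: 5 row(s).

5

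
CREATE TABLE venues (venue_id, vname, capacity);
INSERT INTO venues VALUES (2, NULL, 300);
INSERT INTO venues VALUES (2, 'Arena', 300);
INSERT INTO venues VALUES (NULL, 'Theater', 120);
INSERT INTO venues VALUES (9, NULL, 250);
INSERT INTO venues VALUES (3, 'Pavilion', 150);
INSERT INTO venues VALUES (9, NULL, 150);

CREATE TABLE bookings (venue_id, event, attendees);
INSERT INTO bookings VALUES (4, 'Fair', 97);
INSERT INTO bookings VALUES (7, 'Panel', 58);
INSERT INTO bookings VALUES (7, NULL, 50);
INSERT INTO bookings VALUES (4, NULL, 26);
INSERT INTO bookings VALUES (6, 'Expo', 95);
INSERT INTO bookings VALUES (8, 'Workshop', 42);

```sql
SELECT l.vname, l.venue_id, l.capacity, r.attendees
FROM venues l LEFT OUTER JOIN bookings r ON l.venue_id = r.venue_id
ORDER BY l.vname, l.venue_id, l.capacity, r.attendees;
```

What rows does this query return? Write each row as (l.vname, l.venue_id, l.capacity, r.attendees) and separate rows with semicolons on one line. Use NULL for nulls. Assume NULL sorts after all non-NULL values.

(Arena, 2, 300, NULL); (Pavilion, 3, 150, NULL); (Theater, NULL, 120, NULL); (NULL, 2, 300, NULL); (NULL, 9, 150, NULL); (NULL, 9, 250, NULL)

LEFT JOIN keeps every row from `venues`; unmatched rows get NULL for `bookings`'s columns.
Matching on l.venue_id = r.venue_id. A NULL in a compared column never satisfies the condition.
- l row (venue_id=2): no match → kept, r columns NULL.
- l row (venue_id=2): no match → kept, r columns NULL.
- l row (venue_id=NULL): no match → kept, r columns NULL.
- l row (venue_id=9): no match → kept, r columns NULL.
- l row (venue_id=3): no match → kept, r columns NULL.
- l row (venue_id=9): no match → kept, r columns NULL.
After projecting and ordering:
l.vname | l.venue_id | l.capacity | r.attendees
Arena | 2 | 300 | NULL
Pavilion | 3 | 150 | NULL
Theater | NULL | 120 | NULL
NULL | 2 | 300 | NULL
NULL | 9 | 150 | NULL
NULL | 9 | 250 | NULL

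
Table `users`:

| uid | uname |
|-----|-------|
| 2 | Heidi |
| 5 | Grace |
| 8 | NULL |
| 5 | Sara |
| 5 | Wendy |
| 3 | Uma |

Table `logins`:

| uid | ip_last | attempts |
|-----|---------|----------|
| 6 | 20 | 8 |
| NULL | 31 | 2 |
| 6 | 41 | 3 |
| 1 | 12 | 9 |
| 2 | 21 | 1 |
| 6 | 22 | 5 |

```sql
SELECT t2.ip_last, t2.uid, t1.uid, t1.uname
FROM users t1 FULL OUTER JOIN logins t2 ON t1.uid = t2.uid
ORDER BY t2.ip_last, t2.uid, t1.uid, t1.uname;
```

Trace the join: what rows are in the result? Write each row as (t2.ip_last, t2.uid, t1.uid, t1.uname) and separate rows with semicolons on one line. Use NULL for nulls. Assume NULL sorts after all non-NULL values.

(12, 1, NULL, NULL); (20, 6, NULL, NULL); (21, 2, 2, Heidi); (22, 6, NULL, NULL); (31, NULL, NULL, NULL); (41, 6, NULL, NULL); (NULL, NULL, 3, Uma); (NULL, NULL, 5, Grace); (NULL, NULL, 5, Sara); (NULL, NULL, 5, Wendy); (NULL, NULL, 8, NULL)

FULL OUTER JOIN keeps every row from both sides; unmatched rows get NULL for the other side's columns.
Matching on t1.uid = t2.uid. A NULL in a compared column never satisfies the condition.
- t1 row (uid=2): matches 1 t2 row(s) → 1 output row(s).
- t1 row (uid=5): no match → kept, t2 columns NULL.
- t1 row (uid=8): no match → kept, t2 columns NULL.
- t1 row (uid=5): no match → kept, t2 columns NULL.
- t1 row (uid=5): no match → kept, t2 columns NULL.
- t1 row (uid=3): no match → kept, t2 columns NULL.
- 5 row(s) from t2 found no t1 partner → padded with NULL.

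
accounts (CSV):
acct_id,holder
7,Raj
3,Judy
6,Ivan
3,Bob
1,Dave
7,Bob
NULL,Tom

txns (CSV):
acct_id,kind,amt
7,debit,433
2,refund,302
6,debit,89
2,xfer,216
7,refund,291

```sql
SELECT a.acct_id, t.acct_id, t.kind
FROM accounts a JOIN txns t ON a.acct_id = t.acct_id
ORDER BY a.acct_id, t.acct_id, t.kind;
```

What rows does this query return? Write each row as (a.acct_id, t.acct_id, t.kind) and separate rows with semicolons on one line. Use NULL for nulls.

INNER JOIN keeps only pairs where the ON condition holds.
Matching on a.acct_id = t.acct_id. A NULL in a compared column never satisfies the condition.
- a[0] acct_id=7 → 2 match(es) in t → 2 row(s).
- a[1] acct_id=3 → no match; dropped.
- a[2] acct_id=6 → 1 match(es) in t → 1 row(s).
- a[3] acct_id=3 → no match; dropped.
- a[4] acct_id=1 → no match; dropped.
- a[5] acct_id=7 → 2 match(es) in t → 2 row(s).
- a[6] acct_id=NULL → no match; dropped.
After projecting and ordering:
a.acct_id | t.acct_id | t.kind
6 | 6 | debit
7 | 7 | debit
7 | 7 | debit
7 | 7 | refund
7 | 7 | refund

(6, 6, debit); (7, 7, debit); (7, 7, debit); (7, 7, refund); (7, 7, refund)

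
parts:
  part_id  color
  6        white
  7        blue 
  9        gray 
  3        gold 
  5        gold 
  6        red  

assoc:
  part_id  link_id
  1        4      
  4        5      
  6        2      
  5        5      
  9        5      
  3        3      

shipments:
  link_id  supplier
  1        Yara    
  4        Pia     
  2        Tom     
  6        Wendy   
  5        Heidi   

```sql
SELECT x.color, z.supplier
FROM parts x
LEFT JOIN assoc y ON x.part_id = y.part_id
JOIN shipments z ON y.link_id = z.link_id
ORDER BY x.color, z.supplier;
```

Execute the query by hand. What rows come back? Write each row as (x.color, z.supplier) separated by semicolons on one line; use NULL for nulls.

Joins associate left-to-right: parts LEFT JOIN assoc on part_id gives 6 intermediate row(s).
Then INNER JOIN `shipments z` on link_id: keep only rows whose y.link_id appears in z.

(gold, Heidi); (gray, Heidi); (red, Tom); (white, Tom)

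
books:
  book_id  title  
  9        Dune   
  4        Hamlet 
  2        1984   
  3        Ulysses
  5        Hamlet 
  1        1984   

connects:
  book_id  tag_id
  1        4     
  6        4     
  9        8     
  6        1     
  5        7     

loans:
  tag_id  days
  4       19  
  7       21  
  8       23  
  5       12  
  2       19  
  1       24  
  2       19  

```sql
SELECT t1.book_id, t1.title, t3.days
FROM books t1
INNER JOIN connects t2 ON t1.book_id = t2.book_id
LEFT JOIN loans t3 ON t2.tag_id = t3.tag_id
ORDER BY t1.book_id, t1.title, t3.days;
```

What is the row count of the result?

3

Evaluate left to right. First `books t1 INNER JOIN connects t2` on book_id: 3 row(s).
Then LEFT JOIN `loans t3` on tag_id: each of those 3 rows is kept; rows whose t2.tag_id has no match in t3 get NULL for t3's columns.
Result: 3 row(s).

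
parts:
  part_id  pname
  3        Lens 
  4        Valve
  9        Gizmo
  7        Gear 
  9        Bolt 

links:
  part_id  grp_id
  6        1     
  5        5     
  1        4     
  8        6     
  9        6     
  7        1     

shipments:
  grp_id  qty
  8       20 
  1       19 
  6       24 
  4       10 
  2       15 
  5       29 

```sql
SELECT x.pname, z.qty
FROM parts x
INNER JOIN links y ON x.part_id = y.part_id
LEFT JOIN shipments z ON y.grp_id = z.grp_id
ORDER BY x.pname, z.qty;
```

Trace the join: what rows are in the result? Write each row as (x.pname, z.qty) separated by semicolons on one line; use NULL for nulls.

Step 1 — x INNER JOIN y on part_id → 3 row(s).
Then LEFT JOIN `shipments z` on grp_id: each of those 3 rows is kept; rows whose y.grp_id has no match in z get NULL for z's columns.

(Bolt, 24); (Gear, 19); (Gizmo, 24)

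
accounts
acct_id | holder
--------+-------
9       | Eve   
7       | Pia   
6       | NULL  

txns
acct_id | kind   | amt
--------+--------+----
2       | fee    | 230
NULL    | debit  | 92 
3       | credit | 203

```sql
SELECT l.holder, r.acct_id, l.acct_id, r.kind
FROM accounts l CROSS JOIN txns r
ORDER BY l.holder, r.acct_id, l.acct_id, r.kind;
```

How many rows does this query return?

9

CROSS JOIN pairs every row of `accounts` with every row of `txns`: 3 × 3 = 9 rows.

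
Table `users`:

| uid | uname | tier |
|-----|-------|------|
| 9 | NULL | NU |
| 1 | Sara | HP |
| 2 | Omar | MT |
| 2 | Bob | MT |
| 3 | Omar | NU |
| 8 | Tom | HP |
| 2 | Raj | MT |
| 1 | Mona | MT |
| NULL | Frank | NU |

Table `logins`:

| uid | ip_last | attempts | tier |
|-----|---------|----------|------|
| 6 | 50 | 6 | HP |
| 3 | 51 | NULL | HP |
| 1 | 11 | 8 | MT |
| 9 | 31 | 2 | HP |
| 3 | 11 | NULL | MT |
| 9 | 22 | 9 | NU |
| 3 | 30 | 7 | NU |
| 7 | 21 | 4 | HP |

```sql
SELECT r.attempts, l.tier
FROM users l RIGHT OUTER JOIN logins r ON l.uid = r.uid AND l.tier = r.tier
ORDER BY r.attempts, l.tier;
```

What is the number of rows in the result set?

8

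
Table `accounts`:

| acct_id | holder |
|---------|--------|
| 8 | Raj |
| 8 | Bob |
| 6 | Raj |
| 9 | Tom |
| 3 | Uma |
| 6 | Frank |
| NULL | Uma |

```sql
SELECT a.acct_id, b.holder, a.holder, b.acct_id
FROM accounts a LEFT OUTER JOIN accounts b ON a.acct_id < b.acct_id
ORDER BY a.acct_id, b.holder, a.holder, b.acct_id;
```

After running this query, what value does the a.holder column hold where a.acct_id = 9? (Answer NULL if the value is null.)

Tom

LEFT JOIN keeps every row from `accounts a`; unmatched rows get NULL for `accounts b`'s columns.
Matching on a.acct_id < b.acct_id. A NULL in a compared column never satisfies the condition.
- acct_id=8: 1 matching b row(s), so 1 row(s) emitted.
- acct_id=8: 1 matching b row(s), so 1 row(s) emitted.
- acct_id=6: 3 matching b row(s), so 3 row(s) emitted.
- acct_id=9: no b row matches, row kept with b columns NULL.
- acct_id=3: 5 matching b row(s), so 5 row(s) emitted.
- acct_id=6: 3 matching b row(s), so 3 row(s) emitted.
- acct_id=NULL: no b row matches, row kept with b columns NULL.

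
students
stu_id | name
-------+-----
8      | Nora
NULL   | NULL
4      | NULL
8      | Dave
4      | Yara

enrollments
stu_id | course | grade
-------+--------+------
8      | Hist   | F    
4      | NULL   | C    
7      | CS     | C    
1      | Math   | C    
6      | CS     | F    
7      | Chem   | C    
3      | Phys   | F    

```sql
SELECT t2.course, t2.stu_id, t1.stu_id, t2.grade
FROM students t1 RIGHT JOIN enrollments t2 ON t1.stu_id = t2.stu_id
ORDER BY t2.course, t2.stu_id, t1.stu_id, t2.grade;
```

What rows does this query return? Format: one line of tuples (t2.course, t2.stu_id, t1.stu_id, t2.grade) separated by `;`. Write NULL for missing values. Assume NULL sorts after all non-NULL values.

(CS, 6, NULL, F); (CS, 7, NULL, C); (Chem, 7, NULL, C); (Hist, 8, 8, F); (Hist, 8, 8, F); (Math, 1, NULL, C); (Phys, 3, NULL, F); (NULL, 4, 4, C); (NULL, 4, 4, C)

RIGHT JOIN keeps every row from `enrollments`; unmatched rows get NULL for `students`'s columns.
Matching on t1.stu_id = t2.stu_id. A NULL in a compared column never satisfies the condition.
- stu_id=8: 1 matching t2 row(s), so 1 row(s) emitted.
- stu_id=NULL: no matching t2 row.
- stu_id=4: 1 matching t2 row(s), so 1 row(s) emitted.
- stu_id=8: 1 matching t2 row(s), so 1 row(s) emitted.
- stu_id=4: 1 matching t2 row(s), so 1 row(s) emitted.
- plus 5 unmatched t2 row(s), each kept with NULL t1 columns.
After projecting and ordering:
t2.course | t2.stu_id | t1.stu_id | t2.grade
CS | 6 | NULL | F
CS | 7 | NULL | C
Chem | 7 | NULL | C
Hist | 8 | 8 | F
Hist | 8 | 8 | F
Math | 1 | NULL | C
Phys | 3 | NULL | F
NULL | 4 | 4 | C
NULL | 4 | 4 | C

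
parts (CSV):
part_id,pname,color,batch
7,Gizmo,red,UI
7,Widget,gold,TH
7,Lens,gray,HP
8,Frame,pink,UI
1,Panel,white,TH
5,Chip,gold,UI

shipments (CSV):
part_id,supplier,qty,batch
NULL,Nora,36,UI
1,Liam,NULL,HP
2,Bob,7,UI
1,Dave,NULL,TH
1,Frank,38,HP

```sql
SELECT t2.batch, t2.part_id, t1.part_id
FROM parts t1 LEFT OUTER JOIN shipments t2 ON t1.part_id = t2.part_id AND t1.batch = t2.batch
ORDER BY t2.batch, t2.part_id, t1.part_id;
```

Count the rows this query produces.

6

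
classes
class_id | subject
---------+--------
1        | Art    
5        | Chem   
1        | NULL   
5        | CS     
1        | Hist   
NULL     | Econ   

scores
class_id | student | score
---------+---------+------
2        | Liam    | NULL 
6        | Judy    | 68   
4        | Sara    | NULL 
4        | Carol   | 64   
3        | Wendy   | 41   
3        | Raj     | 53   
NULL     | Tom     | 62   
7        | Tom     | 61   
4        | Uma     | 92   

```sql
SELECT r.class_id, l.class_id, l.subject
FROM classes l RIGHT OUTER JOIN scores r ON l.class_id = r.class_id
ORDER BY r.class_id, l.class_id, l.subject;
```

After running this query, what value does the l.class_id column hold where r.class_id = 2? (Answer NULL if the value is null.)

RIGHT JOIN keeps every row from `scores`; unmatched rows get NULL for `classes`'s columns.
Matching on l.class_id = r.class_id. A NULL in a compared column never satisfies the condition.
- class_id=1: no matching r row.
- class_id=5: no matching r row.
- class_id=1: no matching r row.
- class_id=5: no matching r row.
- class_id=1: no matching r row.
- class_id=NULL: no matching r row.
- 9 row(s) from r found no l partner → padded with NULL.

NULL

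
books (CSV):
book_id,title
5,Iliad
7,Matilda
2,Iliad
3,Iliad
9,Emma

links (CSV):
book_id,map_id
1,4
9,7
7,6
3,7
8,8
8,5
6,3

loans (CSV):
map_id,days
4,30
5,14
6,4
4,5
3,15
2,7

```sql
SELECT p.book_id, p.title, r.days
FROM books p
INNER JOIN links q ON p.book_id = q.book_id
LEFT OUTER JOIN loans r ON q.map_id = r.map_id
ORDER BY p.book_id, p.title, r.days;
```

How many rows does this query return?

3

Evaluate left to right. First `books p INNER JOIN links q` on book_id: 3 row(s).
Then LEFT JOIN `loans r` on map_id: each of those 3 rows is kept; rows whose q.map_id has no match in r get NULL for r's columns.
Result: 3 row(s).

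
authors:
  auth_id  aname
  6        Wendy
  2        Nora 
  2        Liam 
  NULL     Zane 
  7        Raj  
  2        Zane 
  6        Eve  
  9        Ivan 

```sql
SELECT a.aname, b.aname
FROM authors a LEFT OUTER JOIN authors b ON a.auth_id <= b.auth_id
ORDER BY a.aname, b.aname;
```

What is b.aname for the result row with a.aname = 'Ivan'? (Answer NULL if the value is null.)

Ivan

LEFT JOIN keeps every row from `authors a`; unmatched rows get NULL for `authors b`'s columns.
Matching on a.auth_id <= b.auth_id. A NULL in a compared column never satisfies the condition.
- a (auth_id=6) pairs with 4 row(s) of b.
- a (auth_id=2) pairs with 7 row(s) of b.
- a (auth_id=2) pairs with 7 row(s) of b.
- a (auth_id=NULL) has no partner → padded with NULL.
- a (auth_id=7) pairs with 2 row(s) of b.
- a (auth_id=2) pairs with 7 row(s) of b.
- a (auth_id=6) pairs with 4 row(s) of b.
- a (auth_id=9) pairs with 1 row(s) of b.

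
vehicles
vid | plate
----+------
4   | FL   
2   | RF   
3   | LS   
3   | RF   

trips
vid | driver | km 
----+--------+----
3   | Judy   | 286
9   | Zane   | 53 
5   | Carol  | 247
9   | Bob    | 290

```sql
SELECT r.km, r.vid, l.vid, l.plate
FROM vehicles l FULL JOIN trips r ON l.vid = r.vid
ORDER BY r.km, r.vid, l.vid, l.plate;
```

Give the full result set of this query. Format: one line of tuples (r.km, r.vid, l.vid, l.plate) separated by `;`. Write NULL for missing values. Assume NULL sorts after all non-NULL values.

(53, 9, NULL, NULL); (247, 5, NULL, NULL); (286, 3, 3, LS); (286, 3, 3, RF); (290, 9, NULL, NULL); (NULL, NULL, 2, RF); (NULL, NULL, 4, FL)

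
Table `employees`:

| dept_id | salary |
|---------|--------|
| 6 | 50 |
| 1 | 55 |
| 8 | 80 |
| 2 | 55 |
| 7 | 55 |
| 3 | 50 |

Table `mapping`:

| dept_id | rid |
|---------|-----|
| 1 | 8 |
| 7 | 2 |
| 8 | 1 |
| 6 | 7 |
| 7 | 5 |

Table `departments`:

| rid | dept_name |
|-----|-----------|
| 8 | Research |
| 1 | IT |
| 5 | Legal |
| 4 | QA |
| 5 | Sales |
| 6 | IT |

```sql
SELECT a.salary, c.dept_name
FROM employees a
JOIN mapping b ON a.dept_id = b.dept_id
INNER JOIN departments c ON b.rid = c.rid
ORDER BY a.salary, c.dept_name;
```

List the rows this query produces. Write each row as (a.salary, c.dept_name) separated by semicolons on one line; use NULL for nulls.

Joins associate left-to-right: employees INNER JOIN mapping on dept_id gives 5 intermediate row(s).
Then INNER JOIN `departments c` on rid: keep only rows whose b.rid appears in c.

(55, Legal); (55, Research); (55, Sales); (80, IT)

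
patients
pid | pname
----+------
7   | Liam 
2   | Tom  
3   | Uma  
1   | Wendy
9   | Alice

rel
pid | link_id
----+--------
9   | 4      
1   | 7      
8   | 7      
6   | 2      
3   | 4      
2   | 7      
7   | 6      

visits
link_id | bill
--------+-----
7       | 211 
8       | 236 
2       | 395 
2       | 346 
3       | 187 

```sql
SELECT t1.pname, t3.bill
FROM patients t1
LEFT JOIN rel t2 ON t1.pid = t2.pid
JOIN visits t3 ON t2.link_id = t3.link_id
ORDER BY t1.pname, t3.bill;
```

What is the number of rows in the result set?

Step 1 — t1 LEFT JOIN t2 on pid → 5 row(s).
Then INNER JOIN `visits t3` on link_id: keep only rows whose t2.link_id appears in t3.
Result: 2 row(s).

2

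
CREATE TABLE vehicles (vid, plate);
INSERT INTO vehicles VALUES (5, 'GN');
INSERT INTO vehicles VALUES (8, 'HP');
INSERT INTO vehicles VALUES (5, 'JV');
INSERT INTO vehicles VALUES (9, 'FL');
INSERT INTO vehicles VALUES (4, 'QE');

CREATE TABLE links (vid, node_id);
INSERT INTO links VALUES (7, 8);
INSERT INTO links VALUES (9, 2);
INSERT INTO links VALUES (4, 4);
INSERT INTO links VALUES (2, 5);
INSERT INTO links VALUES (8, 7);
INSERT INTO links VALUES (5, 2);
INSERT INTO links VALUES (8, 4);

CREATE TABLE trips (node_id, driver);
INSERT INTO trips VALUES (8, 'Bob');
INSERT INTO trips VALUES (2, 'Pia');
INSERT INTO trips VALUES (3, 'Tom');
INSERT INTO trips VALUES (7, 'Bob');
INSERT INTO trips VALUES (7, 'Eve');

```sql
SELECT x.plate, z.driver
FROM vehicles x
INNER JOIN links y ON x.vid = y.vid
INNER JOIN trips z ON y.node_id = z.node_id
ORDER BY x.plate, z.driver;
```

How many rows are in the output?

5

Evaluate left to right. First `vehicles x INNER JOIN links y` on vid: 6 row(s).
Then INNER JOIN `trips z` on node_id: keep only rows whose y.node_id appears in z.
Result: 5 row(s).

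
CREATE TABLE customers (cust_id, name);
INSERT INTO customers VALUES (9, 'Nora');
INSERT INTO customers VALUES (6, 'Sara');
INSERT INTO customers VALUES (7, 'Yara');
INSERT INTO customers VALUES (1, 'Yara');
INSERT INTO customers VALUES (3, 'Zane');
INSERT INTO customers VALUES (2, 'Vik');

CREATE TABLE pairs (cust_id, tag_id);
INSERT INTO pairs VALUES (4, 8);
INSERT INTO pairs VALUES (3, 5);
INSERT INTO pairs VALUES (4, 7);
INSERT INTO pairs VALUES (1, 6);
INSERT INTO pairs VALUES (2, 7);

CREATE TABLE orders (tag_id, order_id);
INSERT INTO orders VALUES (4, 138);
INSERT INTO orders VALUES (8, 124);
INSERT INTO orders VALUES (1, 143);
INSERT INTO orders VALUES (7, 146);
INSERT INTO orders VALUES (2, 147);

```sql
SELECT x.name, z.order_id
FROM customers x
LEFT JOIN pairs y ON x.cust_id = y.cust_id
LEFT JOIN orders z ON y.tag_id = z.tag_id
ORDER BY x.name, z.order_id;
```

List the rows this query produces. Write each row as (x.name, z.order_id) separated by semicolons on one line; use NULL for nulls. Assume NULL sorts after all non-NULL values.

Joins associate left-to-right: customers LEFT JOIN pairs on cust_id gives 6 intermediate row(s).
Then LEFT JOIN `orders z` on tag_id: each of those 6 rows is kept; rows whose y.tag_id has no match in z get NULL for z's columns.

(Nora, NULL); (Sara, NULL); (Vik, 146); (Yara, NULL); (Yara, NULL); (Zane, NULL)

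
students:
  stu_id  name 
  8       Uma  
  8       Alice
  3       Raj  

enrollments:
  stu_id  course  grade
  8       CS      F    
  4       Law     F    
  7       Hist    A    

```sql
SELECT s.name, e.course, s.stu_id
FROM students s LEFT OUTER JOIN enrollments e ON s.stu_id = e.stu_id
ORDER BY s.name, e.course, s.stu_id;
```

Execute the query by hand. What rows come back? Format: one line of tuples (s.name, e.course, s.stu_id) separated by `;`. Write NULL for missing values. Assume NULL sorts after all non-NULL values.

(Alice, CS, 8); (Raj, NULL, 3); (Uma, CS, 8)

LEFT JOIN keeps every row from `students`; unmatched rows get NULL for `enrollments`'s columns.
Matching on s.stu_id = e.stu_id.
- stu_id=8: 1 matching e row(s), so 1 row(s) emitted.
- stu_id=8: 1 matching e row(s), so 1 row(s) emitted.
- stu_id=3: no e row matches, row kept with e columns NULL.
After projecting and ordering:
s.name | e.course | s.stu_id
Alice | CS | 8
Raj | NULL | 3
Uma | CS | 8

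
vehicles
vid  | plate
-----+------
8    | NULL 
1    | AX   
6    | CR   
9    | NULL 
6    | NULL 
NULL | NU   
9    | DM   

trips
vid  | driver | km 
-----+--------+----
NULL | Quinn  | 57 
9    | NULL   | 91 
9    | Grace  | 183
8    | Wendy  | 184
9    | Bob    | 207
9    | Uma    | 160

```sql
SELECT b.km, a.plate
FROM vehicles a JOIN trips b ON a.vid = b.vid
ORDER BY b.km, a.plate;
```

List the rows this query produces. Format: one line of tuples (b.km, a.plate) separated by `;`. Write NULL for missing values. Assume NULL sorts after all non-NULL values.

INNER JOIN keeps only pairs where the ON condition holds.
Matching on a.vid = b.vid. A NULL in a compared column never satisfies the condition.
Matched pairs: 9.

(91, DM); (91, NULL); (160, DM); (160, NULL); (183, DM); (183, NULL); (184, NULL); (207, DM); (207, NULL)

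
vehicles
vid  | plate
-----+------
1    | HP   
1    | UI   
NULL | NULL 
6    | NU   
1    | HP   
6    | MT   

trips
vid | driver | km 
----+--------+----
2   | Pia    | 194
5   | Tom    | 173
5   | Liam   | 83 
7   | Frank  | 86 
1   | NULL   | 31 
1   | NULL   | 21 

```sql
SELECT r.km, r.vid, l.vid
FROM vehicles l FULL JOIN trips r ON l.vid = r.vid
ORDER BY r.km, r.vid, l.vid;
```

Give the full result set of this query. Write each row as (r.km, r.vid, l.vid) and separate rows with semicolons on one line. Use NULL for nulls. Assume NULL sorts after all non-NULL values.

(21, 1, 1); (21, 1, 1); (21, 1, 1); (31, 1, 1); (31, 1, 1); (31, 1, 1); (83, 5, NULL); (86, 7, NULL); (173, 5, NULL); (194, 2, NULL); (NULL, NULL, 6); (NULL, NULL, 6); (NULL, NULL, NULL)

FULL OUTER JOIN keeps every row from both sides; unmatched rows get NULL for the other side's columns.
Matching on l.vid = r.vid. A NULL in a compared column never satisfies the condition.
- l (vid=1) pairs with 2 row(s) of r.
- l (vid=1) pairs with 2 row(s) of r.
- l (vid=NULL) has no partner → padded with NULL.
- l (vid=6) has no partner → padded with NULL.
- l (vid=1) pairs with 2 row(s) of r.
- l (vid=6) has no partner → padded with NULL.
- plus 4 unmatched r row(s), each kept with NULL l columns.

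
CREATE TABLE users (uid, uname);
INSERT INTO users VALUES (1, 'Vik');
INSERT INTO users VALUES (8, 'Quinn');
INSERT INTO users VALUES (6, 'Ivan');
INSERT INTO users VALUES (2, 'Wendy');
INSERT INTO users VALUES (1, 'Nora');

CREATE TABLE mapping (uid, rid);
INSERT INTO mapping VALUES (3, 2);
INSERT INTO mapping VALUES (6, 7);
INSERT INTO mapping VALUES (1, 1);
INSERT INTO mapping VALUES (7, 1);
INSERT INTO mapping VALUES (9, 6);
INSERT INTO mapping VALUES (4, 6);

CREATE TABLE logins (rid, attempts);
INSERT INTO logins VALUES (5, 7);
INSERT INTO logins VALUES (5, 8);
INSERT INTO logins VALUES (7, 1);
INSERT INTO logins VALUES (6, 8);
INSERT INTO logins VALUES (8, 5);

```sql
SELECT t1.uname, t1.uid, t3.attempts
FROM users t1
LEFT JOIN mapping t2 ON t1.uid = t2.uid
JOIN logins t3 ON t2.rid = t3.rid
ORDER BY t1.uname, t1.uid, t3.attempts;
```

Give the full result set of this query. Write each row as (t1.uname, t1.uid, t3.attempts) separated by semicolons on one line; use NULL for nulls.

Joins associate left-to-right: users LEFT JOIN mapping on uid gives 5 intermediate row(s).
Then INNER JOIN `logins t3` on rid: keep only rows whose t2.rid appears in t3.

(Ivan, 6, 1)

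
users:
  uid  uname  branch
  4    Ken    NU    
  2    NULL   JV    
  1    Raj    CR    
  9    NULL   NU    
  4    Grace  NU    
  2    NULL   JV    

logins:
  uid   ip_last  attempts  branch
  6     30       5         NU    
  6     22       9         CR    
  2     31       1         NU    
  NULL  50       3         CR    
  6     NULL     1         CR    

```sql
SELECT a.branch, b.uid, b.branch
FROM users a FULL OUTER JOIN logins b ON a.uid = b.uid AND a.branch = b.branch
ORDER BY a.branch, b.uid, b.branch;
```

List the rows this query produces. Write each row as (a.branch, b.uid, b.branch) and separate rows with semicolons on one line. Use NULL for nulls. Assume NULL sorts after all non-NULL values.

(CR, NULL, NULL); (JV, NULL, NULL); (JV, NULL, NULL); (NU, NULL, NULL); (NU, NULL, NULL); (NU, NULL, NULL); (NULL, 2, NU); (NULL, 6, CR); (NULL, 6, CR); (NULL, 6, NU); (NULL, NULL, CR)

FULL OUTER JOIN keeps every row from both sides; unmatched rows get NULL for the other side's columns.
Matching on a.uid = b.uid AND a.branch = b.branch. A NULL in a compared column never satisfies the condition.
Matched pairs: 0; unmatched a rows kept: 6; unmatched b rows kept: 5.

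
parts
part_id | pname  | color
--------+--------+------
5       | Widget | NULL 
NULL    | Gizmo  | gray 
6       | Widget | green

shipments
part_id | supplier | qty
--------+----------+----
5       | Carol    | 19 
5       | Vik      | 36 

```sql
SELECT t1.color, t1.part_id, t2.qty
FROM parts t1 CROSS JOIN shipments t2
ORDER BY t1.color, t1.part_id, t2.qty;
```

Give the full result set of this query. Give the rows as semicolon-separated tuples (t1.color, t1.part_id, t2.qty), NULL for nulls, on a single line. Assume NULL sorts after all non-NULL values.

(gray, NULL, 19); (gray, NULL, 36); (green, 6, 19); (green, 6, 36); (NULL, 5, 19); (NULL, 5, 36)

CROSS JOIN pairs every row of `parts` with every row of `shipments`: 3 × 2 = 6 rows.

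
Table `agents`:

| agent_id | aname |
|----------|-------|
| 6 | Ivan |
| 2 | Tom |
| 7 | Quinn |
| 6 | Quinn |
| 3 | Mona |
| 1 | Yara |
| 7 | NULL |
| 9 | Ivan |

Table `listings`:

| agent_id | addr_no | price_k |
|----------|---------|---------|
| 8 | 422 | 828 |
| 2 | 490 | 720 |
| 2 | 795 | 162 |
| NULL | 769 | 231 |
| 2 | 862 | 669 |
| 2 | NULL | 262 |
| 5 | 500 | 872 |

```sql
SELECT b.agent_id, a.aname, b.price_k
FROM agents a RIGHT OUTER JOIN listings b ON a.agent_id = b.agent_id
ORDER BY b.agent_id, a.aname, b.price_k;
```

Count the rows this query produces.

7

RIGHT JOIN keeps every row from `listings`; unmatched rows get NULL for `agents`'s columns.
Matching on a.agent_id = b.agent_id. A NULL in a compared column never satisfies the condition.
Matched pairs: 4; unmatched b rows kept: 3.
Total: 4 matched + 3 padded = 7 rows.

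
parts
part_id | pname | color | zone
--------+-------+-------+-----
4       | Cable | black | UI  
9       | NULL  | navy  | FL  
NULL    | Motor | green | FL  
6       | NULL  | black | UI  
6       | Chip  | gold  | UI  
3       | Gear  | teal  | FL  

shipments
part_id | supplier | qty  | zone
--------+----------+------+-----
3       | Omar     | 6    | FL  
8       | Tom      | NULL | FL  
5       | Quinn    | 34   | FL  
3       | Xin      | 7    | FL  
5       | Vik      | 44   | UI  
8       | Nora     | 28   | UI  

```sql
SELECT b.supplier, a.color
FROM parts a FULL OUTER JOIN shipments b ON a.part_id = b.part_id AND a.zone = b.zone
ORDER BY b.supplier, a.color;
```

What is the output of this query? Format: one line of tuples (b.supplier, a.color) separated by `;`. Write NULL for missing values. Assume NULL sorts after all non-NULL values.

FULL OUTER JOIN keeps every row from both sides; unmatched rows get NULL for the other side's columns.
Matching on a.part_id = b.part_id AND a.zone = b.zone. A NULL in a compared column never satisfies the condition.
Matched pairs: 2; unmatched a rows kept: 5; unmatched b rows kept: 4.

(Nora, NULL); (Omar, teal); (Quinn, NULL); (Tom, NULL); (Vik, NULL); (Xin, teal); (NULL, black); (NULL, black); (NULL, gold); (NULL, green); (NULL, navy)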